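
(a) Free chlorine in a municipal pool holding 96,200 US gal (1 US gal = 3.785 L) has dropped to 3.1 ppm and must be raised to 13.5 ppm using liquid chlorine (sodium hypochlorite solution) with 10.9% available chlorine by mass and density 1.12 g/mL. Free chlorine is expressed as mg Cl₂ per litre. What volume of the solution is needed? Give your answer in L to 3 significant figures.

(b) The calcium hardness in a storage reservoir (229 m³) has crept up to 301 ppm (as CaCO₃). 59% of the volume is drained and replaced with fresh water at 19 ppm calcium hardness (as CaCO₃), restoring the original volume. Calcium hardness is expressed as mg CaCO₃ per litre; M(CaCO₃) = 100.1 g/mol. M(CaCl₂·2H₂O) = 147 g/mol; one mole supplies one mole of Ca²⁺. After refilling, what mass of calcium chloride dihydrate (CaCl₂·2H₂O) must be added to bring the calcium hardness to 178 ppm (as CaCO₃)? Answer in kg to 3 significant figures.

(a) 31.0 L; (b) 14.6 kg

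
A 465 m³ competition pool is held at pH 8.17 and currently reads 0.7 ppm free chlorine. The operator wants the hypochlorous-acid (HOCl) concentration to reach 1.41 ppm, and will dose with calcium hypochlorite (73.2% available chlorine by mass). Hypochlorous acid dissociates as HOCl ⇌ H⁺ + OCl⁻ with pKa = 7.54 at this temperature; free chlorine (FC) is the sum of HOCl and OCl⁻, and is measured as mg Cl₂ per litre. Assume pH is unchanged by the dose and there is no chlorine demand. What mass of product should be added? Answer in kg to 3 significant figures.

4.27 kg

Volume: 465 m³ = 465,000 L.
[OCl⁻]/[HOCl] = 10^(pH − pKa) = 10^(8.17 − 7.54) = 4.266; fraction as HOCl = 1/(1 + 4.266) = 0.1899.
Free chlorine required for 1.41 ppm HOCl: 1.41 / 0.1899 = 7.425 ppm.
FC to add: 7.425 − 0.7 = 6.725 mg/L as Cl₂.
Cl₂ equivalent: 6.725 mg/L × 465,000 L = 3127 g.
Product at 73.2% available Cl: 3127 / 0.732 = 4272 g.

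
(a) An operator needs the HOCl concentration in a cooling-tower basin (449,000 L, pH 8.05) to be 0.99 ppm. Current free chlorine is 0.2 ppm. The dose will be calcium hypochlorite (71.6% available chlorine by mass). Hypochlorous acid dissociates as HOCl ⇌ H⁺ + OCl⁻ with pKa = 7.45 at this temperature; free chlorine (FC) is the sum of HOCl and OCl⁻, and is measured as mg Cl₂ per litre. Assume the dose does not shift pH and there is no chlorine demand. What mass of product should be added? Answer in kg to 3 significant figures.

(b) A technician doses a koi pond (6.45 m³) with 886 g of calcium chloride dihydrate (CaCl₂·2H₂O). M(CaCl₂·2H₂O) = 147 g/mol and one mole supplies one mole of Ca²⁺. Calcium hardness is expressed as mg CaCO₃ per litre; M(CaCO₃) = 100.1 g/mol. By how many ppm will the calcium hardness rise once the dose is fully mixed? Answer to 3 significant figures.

(a) [OCl⁻]/[HOCl] = 10^(pH − pKa) = 10^(8.05 − 7.45) = 3.981; fraction as HOCl = 1/(1 + 3.981) = 0.2008.
(a) Free chlorine required for 0.99 ppm HOCl: 0.99 / 0.2008 = 4.931 ppm.
(a) FC to add: 4.931 − 0.2 = 4.731 mg/L as Cl₂.
(a) Cl₂ equivalent: 4.731 mg/L × 449,000 L = 2124 g.
(a) Product at 71.6% available Cl: 2124 / 0.716 = 2967 g.

(b) Volume: 6.45 m³ = 6,450 L.
(b) Moles of Ca²⁺: 886 g ÷ 147 g/mol = 6.027 mol.
(b) As CaCO₃: 6.027 mol × 100.1 g/mol = 603.3 g.
(b) Rise: 603.3 g / 6,450 L × 1000 = 93.54 mg/L.

(a) 2.97 kg; (b) 93.5 ppm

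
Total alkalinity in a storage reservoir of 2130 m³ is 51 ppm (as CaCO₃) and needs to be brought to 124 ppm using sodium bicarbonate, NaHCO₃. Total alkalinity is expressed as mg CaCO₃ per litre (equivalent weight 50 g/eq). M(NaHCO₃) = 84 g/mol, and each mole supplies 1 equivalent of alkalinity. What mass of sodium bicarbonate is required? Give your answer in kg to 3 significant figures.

Volume: 2130 m³ = 2,130,000 L.
Alkalinity to add: (124 − 51) = 73 mg/L as CaCO₃ × 2,130,000 L = 155,500 g as CaCO₃.
Equivalents: 155,500 g ÷ 50 g/eq = 3110 eq.
NaHCO₃ supplies 1 eq per mole → 3110 mol.
Mass: 3110 mol × 84 g/mol = 261,200 g.

261 kg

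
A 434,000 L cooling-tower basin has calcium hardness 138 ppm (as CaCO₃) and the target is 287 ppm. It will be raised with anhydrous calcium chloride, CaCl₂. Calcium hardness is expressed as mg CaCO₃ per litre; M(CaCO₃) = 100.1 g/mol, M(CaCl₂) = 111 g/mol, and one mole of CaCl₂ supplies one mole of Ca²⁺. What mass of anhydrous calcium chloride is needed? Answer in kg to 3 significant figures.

Hardness to add: (287 − 138) = 149 mg/L as CaCO₃ × 434,000 L = 64,670 g as CaCO₃.
Moles of Ca²⁺ (1 mol Ca²⁺ ≡ 1 mol CaCO₃): 64,670 / 100.1 g/mol = 646 mol.
Mass of CaCl₂: 646 × 111 = 71,710 g.

71.7 kg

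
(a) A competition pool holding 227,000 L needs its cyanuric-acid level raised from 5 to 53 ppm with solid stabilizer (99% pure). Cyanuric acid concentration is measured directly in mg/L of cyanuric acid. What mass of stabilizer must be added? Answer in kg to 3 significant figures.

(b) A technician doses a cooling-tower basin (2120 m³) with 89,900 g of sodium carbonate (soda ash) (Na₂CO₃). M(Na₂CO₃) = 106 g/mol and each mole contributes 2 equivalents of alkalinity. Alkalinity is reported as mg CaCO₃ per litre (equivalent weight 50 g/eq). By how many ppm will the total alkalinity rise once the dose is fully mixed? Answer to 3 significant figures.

(a) CYA to add: (53 − 5) = 48 mg/L × 227,000 L = 10,900 g cyanuric acid.
(a) At 99% purity: 10,900 / 0.99 = 11,010 g product.

(b) Volume: 2120 m³ = 2,120,000 L.
(b) Moles of Na₂CO₃: 89,900 g ÷ 106 g/mol = 848.1 mol → 1696 eq of alkalinity.
(b) As CaCO₃: 1696 eq × 50 g/eq = 84,810 g.
(b) Rise: 84,810 g / 2,120,000 L × 1000 = 40.01 mg/L.

(a) 11.0 kg; (b) 40.0 ppm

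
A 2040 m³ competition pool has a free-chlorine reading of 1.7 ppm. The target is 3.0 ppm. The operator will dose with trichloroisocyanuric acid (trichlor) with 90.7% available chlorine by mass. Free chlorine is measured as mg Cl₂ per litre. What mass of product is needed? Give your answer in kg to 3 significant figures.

2.92 kg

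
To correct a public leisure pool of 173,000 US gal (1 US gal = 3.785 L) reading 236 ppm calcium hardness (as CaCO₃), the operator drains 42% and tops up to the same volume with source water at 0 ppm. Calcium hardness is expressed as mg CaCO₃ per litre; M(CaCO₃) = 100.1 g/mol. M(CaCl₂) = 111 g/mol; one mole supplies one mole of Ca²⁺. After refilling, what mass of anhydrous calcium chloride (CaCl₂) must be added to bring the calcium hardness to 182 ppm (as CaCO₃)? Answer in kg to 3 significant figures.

32.8 kg

Volume: 173,000 US gal × 3.785 L/gal = 654,805 L.
After draining 42% and refilling: 236 × 0.58 + 0 × 0.42 = 136.88 ppm.
Deficit to target: 182 − 136.88 = 45.12 mg/L.
As CaCO₃: 45.12 mg/L × 654,805 L = 29,540 g; ÷ 100.1 = 295.2 mol Ca²⁺.
Mass: 295.2 × 111 = 32,760 g.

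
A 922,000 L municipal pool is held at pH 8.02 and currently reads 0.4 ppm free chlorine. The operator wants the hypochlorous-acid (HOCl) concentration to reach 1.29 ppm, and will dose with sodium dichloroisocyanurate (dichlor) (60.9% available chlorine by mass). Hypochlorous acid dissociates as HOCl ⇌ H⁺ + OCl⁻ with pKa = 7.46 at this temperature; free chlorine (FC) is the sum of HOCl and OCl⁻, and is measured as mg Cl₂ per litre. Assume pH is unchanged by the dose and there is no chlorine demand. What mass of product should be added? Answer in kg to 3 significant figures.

[OCl⁻]/[HOCl] = 10^(pH − pKa) = 10^(8.02 − 7.46) = 3.631; fraction as HOCl = 1/(1 + 3.631) = 0.2159.
Free chlorine required for 1.29 ppm HOCl: 1.29 / 0.2159 = 5.974 ppm.
FC to add: 5.974 − 0.4 = 5.574 mg/L as Cl₂.
Cl₂ equivalent: 5.574 mg/L × 922,000 L = 5139 g.
Product at 60.9% available Cl: 5139 / 0.609 = 8438 g.

8.44 kg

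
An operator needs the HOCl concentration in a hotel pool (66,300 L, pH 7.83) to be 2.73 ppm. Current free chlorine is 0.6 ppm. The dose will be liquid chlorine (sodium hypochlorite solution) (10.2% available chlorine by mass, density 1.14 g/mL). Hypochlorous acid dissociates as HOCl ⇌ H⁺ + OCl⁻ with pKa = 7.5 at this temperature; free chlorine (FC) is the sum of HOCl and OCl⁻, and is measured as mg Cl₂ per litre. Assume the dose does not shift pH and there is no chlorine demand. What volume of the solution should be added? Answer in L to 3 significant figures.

4.54 L

[OCl⁻]/[HOCl] = 10^(pH − pKa) = 10^(7.83 − 7.5) = 2.138; fraction as HOCl = 1/(1 + 2.138) = 0.3187.
Free chlorine required for 2.73 ppm HOCl: 2.73 / 0.3187 = 8.567 ppm.
FC to add: 8.567 − 0.6 = 7.967 mg/L as Cl₂.
Cl₂ equivalent: 7.967 mg/L × 66,300 L = 528.2 g.
Product at 10.2% available Cl: 528.2 / 0.102 = 5178 g.
Volume: 5178 g ÷ 1.14 g/mL = 4542 mL.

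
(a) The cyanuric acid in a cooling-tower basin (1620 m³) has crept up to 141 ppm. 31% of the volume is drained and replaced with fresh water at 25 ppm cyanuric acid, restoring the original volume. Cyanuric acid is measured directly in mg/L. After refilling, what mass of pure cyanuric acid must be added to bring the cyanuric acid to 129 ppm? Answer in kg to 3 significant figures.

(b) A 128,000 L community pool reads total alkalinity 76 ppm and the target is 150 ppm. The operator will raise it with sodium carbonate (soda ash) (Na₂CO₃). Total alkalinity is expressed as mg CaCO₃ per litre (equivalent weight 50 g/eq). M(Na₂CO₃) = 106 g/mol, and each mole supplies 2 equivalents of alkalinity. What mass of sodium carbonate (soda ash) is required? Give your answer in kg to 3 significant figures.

(a) 38.8 kg; (b) 10.0 kg

(a) Volume: 1620 m³ = 1,620,000 L.
(a) After draining 31% and refilling: 141 × 0.69 + 25 × 0.31 = 105.04 ppm.
(a) Deficit to target: 129 − 105.04 = 23.96 mg/L.
(a) Mass: 23.96 mg/L × 1,620,000 L = 38,820 g cyanuric acid.

(b) Alkalinity to add: (150 − 76) = 74 mg/L as CaCO₃ × 128,000 L = 9472 g as CaCO₃.
(b) Equivalents: 9472 g ÷ 50 g/eq = 189.4 eq.
(b) Each mole of Na₂CO₃ supplies 2 eq, so 189.4 / 2 = 94.72 mol.
(b) Mass: 94.72 mol × 106 g/mol = 10,040 g.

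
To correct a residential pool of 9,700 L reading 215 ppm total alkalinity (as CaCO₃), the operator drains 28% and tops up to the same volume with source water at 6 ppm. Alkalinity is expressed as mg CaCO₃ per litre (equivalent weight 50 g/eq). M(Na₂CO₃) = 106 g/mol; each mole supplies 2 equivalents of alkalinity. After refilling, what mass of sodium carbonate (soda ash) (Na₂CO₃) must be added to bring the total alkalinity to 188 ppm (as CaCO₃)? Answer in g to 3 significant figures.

After draining 28% and refilling: 215 × 0.72 + 6 × 0.28 = 156.48 ppm.
Deficit to target: 188 − 156.48 = 31.52 mg/L.
As CaCO₃: 31.52 mg/L × 9,700 L = 305.7 g; ÷ 50 g/eq ÷ 2 = 3.057 mol Na₂CO₃.
Mass: 3.057 × 106 = 324.1 g.

324 g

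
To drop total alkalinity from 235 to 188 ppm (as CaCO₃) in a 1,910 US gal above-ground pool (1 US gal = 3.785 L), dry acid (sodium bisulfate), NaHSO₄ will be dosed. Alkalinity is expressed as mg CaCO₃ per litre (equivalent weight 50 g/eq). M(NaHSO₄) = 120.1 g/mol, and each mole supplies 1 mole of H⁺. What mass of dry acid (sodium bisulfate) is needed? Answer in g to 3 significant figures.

Volume: 1,910 US gal × 3.785 L/gal = 7,229 L.
Alkalinity to neutralize: (235 − 188) = 47 mg/L as CaCO₃ × 7,229 L = 339.8 g as CaCO₃.
Equivalents of H⁺ required: 339.8 ÷ 50 g/eq = 6.796 eq = 6.796 mol NaHSO₄.
Mass of NaHSO₄: 6.796 × 120.1 = 816.2 g.

816 g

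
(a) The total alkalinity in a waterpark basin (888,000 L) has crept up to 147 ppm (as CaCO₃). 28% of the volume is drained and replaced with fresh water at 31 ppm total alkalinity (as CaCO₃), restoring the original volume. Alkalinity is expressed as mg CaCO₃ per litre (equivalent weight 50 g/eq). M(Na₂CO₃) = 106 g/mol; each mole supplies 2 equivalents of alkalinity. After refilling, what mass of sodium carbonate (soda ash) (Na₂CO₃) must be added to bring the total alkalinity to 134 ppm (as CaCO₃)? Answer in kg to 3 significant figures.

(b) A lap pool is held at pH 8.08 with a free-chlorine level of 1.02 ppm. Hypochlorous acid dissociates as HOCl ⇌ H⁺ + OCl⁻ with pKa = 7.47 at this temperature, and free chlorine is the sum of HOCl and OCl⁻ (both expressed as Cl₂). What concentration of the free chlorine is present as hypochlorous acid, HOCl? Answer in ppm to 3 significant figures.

(a) 18.3 kg; (b) 0.201 ppm

(a) After draining 28% and refilling: 147 × 0.72 + 31 × 0.28 = 114.52 ppm.
(a) Deficit to target: 134 − 114.52 = 19.48 mg/L.
(a) As CaCO₃: 19.48 mg/L × 888,000 L = 17,300 g; ÷ 50 g/eq ÷ 2 = 173 mol Na₂CO₃.
(a) Mass: 173 × 106 = 18,340 g.

(b) [OCl⁻]/[HOCl] = 10^(pH − pKa) = 10^(8.08 − 7.47) = 10^0.61 = 4.074.
(b) Fraction as HOCl = 1 / (1 + 4.074) = 0.1971.
(b) HOCl = 0.1971 × 1.02 ppm = 0.201 ppm.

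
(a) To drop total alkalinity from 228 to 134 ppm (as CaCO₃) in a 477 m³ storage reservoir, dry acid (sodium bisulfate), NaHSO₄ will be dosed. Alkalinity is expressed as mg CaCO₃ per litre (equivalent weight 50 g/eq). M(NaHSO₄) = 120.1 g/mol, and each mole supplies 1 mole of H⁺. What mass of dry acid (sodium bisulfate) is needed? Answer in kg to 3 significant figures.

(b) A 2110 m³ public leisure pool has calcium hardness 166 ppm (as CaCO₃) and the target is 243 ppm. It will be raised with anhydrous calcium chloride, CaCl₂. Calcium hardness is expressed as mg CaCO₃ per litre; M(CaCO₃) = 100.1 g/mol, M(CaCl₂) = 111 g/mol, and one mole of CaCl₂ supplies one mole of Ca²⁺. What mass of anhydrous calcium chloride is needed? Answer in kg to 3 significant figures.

(a) 108 kg; (b) 180 kg

(a) Volume: 477 m³ = 477,000 L.
(a) Alkalinity to neutralize: (228 − 134) = 94 mg/L as CaCO₃ × 477,000 L = 44,840 g as CaCO₃.
(a) Equivalents of H⁺ required: 44,840 ÷ 50 g/eq = 896.8 eq = 896.8 mol NaHSO₄.
(a) Mass of NaHSO₄: 896.8 × 120.1 = 107,700 g.

(b) Volume: 2110 m³ = 2,110,000 L.
(b) Hardness to add: (243 − 166) = 77 mg/L as CaCO₃ × 2,110,000 L = 162,500 g as CaCO₃.
(b) Moles of Ca²⁺ (1 mol Ca²⁺ ≡ 1 mol CaCO₃): 162,500 / 100.1 g/mol = 1623 mol.
(b) Mass of CaCl₂: 1623 × 111 = 180,200 g.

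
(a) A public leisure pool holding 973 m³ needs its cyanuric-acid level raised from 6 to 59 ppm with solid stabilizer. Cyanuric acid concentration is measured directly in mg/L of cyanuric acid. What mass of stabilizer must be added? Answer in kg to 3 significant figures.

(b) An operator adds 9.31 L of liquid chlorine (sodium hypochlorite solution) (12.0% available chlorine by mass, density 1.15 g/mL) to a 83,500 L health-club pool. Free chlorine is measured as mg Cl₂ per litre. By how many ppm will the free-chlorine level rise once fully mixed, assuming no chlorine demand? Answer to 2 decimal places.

(a) 51.6 kg; (b) 15.39 ppm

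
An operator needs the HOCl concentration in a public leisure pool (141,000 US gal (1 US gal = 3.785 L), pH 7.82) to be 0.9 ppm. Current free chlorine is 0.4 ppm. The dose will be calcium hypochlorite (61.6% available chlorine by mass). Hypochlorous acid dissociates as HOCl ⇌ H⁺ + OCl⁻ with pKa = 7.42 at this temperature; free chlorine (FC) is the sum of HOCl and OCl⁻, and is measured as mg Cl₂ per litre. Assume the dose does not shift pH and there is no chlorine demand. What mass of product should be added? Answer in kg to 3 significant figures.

2.39 kg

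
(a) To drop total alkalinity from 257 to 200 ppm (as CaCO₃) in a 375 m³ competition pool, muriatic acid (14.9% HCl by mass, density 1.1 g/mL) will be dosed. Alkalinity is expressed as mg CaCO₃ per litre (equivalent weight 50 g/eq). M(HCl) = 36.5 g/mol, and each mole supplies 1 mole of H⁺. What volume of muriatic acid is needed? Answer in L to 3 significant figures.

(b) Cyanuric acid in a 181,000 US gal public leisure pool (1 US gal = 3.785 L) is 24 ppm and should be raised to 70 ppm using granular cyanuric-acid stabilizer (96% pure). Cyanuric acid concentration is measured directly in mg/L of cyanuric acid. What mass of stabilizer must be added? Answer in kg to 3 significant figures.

(a) 95.2 L; (b) 32.8 kg

(a) Volume: 375 m³ = 375,000 L.
(a) Alkalinity to neutralize: (257 − 200) = 57 mg/L as CaCO₃ × 375,000 L = 21,380 g as CaCO₃.
(a) Equivalents of H⁺ required: 21,380 ÷ 50 g/eq = 427.5 eq = 427.5 mol HCl.
(a) Mass of HCl: 427.5 × 36.5 = 15,600 g.
(a) Mass of 14.9% solution: 15,600 / 0.149 = 104,700 g.
(a) Volume: 104,700 g ÷ 1.1 g/mL = 95,200 mL.

(b) Volume: 181,000 US gal × 3.785 L/gal = 685,085 L.
(b) CYA to add: (70 − 24) = 46 mg/L × 685,085 L = 31,510 g cyanuric acid.
(b) At 96% purity: 31,510 / 0.96 = 32,830 g product.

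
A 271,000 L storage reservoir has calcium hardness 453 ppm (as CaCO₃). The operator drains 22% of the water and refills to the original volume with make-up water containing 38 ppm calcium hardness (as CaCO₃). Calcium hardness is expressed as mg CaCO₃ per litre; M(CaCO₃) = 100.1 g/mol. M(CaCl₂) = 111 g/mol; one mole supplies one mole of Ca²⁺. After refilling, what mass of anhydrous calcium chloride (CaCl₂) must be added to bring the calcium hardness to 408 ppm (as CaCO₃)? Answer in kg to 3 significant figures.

13.9 kg

After draining 22% and refilling: 453 × 0.78 + 38 × 0.22 = 361.7 ppm.
Deficit to target: 408 − 361.7 = 46.3 mg/L.
As CaCO₃: 46.3 mg/L × 271,000 L = 12,550 g; ÷ 100.1 = 125.3 mol Ca²⁺.
Mass: 125.3 × 111 = 13,910 g.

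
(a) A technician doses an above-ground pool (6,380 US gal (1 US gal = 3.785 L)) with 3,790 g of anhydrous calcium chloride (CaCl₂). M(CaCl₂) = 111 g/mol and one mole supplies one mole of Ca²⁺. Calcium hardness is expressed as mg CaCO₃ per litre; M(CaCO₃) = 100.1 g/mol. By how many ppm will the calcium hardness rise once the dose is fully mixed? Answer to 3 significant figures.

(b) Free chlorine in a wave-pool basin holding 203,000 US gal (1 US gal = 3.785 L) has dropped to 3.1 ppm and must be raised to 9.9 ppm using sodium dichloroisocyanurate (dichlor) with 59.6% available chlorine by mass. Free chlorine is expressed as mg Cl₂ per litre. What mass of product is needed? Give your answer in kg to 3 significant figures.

(a) Volume: 6,380 US gal × 3.785 L/gal = 24,148 L.
(a) Moles of Ca²⁺: 3,790 g ÷ 111 g/mol = 34.14 mol.
(a) As CaCO₃: 34.14 mol × 100.1 g/mol = 3418 g.
(a) Rise: 3418 g / 24,148 L × 1000 = 141.5 mg/L.

(b) Volume: 203,000 US gal × 3.785 L/gal = 768,355 L.
(b) Chlorine deficit: 9.9 − 3.1 = 6.8 ppm = 6.8 mg/L as Cl₂.
(b) Cl₂ equivalent needed: 6.8 mg/L × 768,355 L = 5,225,000 mg = 5225 g.
(b) Product at 59.6% available chlorine: 5225 / 0.596 = 8766 g.

(a) 142 ppm; (b) 8.77 kg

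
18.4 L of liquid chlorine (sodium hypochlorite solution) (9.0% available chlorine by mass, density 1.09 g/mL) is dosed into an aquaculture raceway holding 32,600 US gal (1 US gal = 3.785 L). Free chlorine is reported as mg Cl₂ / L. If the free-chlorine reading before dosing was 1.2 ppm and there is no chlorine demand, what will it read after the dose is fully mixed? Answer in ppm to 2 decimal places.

Volume: 32,600 US gal × 3.785 L/gal = 123,391 L.
Mass of solution: 18.4 L × 1000 mL/L × 1.09 g/mL = 20,060 g.
Available chlorine delivered: 20,060 g × 0.09 = 1805 g as Cl₂.
Concentration rise: 1805 g / 123,391 L = 14.63 mg/L = 14.63 ppm.
Final FC: 1.2 + 14.63 = 15.83 ppm.

15.83 ppm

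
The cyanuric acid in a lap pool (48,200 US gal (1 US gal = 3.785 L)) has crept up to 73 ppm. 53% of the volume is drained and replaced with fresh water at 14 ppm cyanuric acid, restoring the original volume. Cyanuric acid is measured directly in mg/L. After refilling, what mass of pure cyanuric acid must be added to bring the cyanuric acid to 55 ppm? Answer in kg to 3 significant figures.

2.42 kg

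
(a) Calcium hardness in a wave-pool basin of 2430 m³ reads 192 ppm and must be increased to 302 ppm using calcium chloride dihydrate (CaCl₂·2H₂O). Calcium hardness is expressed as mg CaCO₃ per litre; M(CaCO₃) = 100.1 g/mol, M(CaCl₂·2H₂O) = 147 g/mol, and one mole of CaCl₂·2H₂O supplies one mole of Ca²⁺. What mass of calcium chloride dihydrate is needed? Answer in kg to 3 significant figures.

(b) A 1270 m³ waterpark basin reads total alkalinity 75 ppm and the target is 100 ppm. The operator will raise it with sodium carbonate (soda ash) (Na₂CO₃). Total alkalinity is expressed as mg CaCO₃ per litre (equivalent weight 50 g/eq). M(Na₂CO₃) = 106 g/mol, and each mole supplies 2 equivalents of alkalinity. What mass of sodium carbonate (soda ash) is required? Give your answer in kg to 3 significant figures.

(a) Volume: 2430 m³ = 2,430,000 L.
(a) Hardness to add: (302 − 192) = 110 mg/L as CaCO₃ × 2,430,000 L = 267,300 g as CaCO₃.
(a) Moles of Ca²⁺ (1 mol Ca²⁺ ≡ 1 mol CaCO₃): 267,300 / 100.1 g/mol = 2670 mol.
(a) Mass of CaCl₂·2H₂O: 2670 × 147 = 392,500 g.

(b) Volume: 1270 m³ = 1,270,000 L.
(b) Alkalinity to add: (100 − 75) = 25 mg/L as CaCO₃ × 1,270,000 L = 31,750 g as CaCO₃.
(b) Equivalents: 31,750 g ÷ 50 g/eq = 635 eq.
(b) Each mole of Na₂CO₃ supplies 2 eq, so 635 / 2 = 317.5 mol.
(b) Mass: 317.5 mol × 106 g/mol = 33,660 g.

(a) 393 kg; (b) 33.7 kg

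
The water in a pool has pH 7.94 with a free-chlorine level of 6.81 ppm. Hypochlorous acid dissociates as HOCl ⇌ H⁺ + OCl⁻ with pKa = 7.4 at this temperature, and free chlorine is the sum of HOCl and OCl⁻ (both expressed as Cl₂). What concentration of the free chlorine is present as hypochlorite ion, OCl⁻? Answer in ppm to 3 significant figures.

5.29 ppm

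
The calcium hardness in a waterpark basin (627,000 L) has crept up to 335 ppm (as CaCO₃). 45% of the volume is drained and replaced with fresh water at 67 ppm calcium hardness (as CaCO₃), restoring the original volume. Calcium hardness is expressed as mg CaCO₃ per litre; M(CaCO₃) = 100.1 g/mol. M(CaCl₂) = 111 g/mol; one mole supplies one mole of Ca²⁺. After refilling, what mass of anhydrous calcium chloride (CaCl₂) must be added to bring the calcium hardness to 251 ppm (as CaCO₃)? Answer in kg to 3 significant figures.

After draining 45% and refilling: 335 × 0.55 + 67 × 0.45 = 214.4 ppm.
Deficit to target: 251 − 214.4 = 36.6 mg/L.
As CaCO₃: 36.6 mg/L × 627,000 L = 22,950 g; ÷ 100.1 = 229.3 mol Ca²⁺.
Mass: 229.3 × 111 = 25,450 g.

25.4 kg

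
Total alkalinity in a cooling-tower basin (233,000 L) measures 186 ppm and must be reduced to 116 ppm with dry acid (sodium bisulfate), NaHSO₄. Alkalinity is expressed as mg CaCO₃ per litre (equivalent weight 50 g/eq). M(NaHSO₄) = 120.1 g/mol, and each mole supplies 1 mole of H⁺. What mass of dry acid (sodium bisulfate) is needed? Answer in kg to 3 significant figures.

39.2 kg

Alkalinity to neutralize: (186 − 116) = 70 mg/L as CaCO₃ × 233,000 L = 16,310 g as CaCO₃.
Equivalents of H⁺ required: 16,310 ÷ 50 g/eq = 326.2 eq = 326.2 mol NaHSO₄.
Mass of NaHSO₄: 326.2 × 120.1 = 39,180 g.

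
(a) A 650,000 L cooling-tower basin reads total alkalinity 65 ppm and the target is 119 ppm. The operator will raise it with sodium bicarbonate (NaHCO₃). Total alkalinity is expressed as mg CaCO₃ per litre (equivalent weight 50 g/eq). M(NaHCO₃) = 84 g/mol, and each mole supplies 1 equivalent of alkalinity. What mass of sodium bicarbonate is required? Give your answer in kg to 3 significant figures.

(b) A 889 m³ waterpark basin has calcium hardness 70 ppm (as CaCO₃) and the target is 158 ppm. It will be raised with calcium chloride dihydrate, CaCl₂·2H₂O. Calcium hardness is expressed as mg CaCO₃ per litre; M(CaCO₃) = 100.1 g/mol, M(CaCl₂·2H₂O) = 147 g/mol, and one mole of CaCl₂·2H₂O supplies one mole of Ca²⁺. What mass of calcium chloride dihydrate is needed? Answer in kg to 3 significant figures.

(a) 59.0 kg; (b) 115 kg

(a) Alkalinity to add: (119 − 65) = 54 mg/L as CaCO₃ × 650,000 L = 35,100 g as CaCO₃.
(a) Equivalents: 35,100 g ÷ 50 g/eq = 702 eq.
(a) NaHCO₃ supplies 1 eq per mole → 702 mol.
(a) Mass: 702 mol × 84 g/mol = 58,970 g.

(b) Volume: 889 m³ = 889,000 L.
(b) Hardness to add: (158 − 70) = 88 mg/L as CaCO₃ × 889,000 L = 78,230 g as CaCO₃.
(b) Moles of Ca²⁺ (1 mol Ca²⁺ ≡ 1 mol CaCO₃): 78,230 / 100.1 g/mol = 781.5 mol.
(b) Mass of CaCl₂·2H₂O: 781.5 × 147 = 114,900 g.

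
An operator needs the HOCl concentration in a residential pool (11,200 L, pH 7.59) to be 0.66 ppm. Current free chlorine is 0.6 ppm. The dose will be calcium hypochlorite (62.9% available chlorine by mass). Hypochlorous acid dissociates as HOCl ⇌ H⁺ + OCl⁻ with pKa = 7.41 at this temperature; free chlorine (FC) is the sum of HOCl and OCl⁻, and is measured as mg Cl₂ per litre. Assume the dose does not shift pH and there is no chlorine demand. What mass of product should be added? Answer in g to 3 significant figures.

[OCl⁻]/[HOCl] = 10^(pH − pKa) = 10^(7.59 − 7.41) = 1.514; fraction as HOCl = 1/(1 + 1.514) = 0.3978.
Free chlorine required for 0.66 ppm HOCl: 0.66 / 0.3978 = 1.659 ppm.
FC to add: 1.659 − 0.6 = 1.059 mg/L as Cl₂.
Cl₂ equivalent: 1.059 mg/L × 11,200 L = 11.86 g.
Product at 62.9% available Cl: 11.86 / 0.629 = 18.86 g.

18.9 g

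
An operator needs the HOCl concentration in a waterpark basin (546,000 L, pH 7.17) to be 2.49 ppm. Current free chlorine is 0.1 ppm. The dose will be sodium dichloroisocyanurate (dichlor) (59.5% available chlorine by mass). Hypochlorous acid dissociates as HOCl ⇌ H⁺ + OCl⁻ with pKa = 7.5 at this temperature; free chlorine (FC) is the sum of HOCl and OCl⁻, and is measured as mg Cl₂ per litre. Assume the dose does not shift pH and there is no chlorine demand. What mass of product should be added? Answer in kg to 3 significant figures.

3.26 kg

[OCl⁻]/[HOCl] = 10^(pH − pKa) = 10^(7.17 − 7.5) = 0.4677; fraction as HOCl = 1/(1 + 0.4677) = 0.6813.
Free chlorine required for 2.49 ppm HOCl: 2.49 / 0.6813 = 3.655 ppm.
FC to add: 3.655 − 0.1 = 3.555 mg/L as Cl₂.
Cl₂ equivalent: 3.555 mg/L × 546,000 L = 1941 g.
Product at 59.5% available Cl: 1941 / 0.595 = 3262 g.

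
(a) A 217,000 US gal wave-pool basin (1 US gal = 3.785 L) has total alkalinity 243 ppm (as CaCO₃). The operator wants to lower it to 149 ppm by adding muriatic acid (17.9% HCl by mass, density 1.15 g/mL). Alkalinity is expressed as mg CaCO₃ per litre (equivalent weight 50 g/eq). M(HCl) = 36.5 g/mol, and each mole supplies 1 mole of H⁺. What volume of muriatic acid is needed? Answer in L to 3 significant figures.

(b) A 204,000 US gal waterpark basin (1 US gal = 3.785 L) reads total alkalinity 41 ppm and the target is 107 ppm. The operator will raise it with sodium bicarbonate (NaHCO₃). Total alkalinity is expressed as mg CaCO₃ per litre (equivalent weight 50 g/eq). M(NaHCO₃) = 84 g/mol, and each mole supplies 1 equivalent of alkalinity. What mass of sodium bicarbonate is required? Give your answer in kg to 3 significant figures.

(a) 274 L; (b) 85.6 kg

(a) Volume: 217,000 US gal × 3.785 L/gal = 821,345 L.
(a) Alkalinity to neutralize: (243 − 149) = 94 mg/L as CaCO₃ × 821,345 L = 77,210 g as CaCO₃.
(a) Equivalents of H⁺ required: 77,210 ÷ 50 g/eq = 1544 eq = 1544 mol HCl.
(a) Mass of HCl: 1544 × 36.5 = 56,360 g.
(a) Mass of 17.9% solution: 56,360 / 0.179 = 314,900 g.
(a) Volume: 314,900 g ÷ 1.15 g/mL = 273,800 mL.

(b) Volume: 204,000 US gal × 3.785 L/gal = 772,140 L.
(b) Alkalinity to add: (107 − 41) = 66 mg/L as CaCO₃ × 772,140 L = 50,960 g as CaCO₃.
(b) Equivalents: 50,960 g ÷ 50 g/eq = 1019 eq.
(b) NaHCO₃ supplies 1 eq per mole → 1019 mol.
(b) Mass: 1019 mol × 84 g/mol = 85,610 g.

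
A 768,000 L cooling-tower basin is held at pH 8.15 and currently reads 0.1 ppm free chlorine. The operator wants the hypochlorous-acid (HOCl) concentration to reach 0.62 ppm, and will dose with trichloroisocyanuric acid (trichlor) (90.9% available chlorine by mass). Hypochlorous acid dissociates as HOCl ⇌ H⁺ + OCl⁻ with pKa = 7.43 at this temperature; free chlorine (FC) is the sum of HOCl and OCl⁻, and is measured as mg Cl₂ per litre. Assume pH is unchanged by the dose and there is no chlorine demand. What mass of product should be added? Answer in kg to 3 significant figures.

3.19 kg

[OCl⁻]/[HOCl] = 10^(pH − pKa) = 10^(8.15 − 7.43) = 5.248; fraction as HOCl = 1/(1 + 5.248) = 0.16.
Free chlorine required for 0.62 ppm HOCl: 0.62 / 0.16 = 3.874 ppm.
FC to add: 3.874 − 0.1 = 3.774 mg/L as Cl₂.
Cl₂ equivalent: 3.774 mg/L × 768,000 L = 2898 g.
Product at 90.9% available Cl: 2898 / 0.909 = 3188 g.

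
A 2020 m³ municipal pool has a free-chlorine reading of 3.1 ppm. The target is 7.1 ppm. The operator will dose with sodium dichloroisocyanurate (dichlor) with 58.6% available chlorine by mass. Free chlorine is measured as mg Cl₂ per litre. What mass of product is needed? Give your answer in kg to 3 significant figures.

13.8 kg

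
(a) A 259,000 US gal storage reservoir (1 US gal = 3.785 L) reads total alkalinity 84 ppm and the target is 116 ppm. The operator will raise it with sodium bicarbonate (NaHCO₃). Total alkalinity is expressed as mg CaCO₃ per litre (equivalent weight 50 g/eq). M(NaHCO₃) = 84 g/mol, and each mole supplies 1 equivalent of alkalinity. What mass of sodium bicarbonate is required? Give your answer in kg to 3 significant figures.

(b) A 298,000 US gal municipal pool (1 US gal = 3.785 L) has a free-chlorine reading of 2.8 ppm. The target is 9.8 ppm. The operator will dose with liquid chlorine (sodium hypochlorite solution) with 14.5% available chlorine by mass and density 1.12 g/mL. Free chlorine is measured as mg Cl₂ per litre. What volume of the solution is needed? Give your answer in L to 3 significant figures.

(a) 52.7 kg; (b) 48.6 L

(a) Volume: 259,000 US gal × 3.785 L/gal = 980,315 L.
(a) Alkalinity to add: (116 − 84) = 32 mg/L as CaCO₃ × 980,315 L = 31,370 g as CaCO₃.
(a) Equivalents: 31,370 g ÷ 50 g/eq = 627.4 eq.
(a) NaHCO₃ supplies 1 eq per mole → 627.4 mol.
(a) Mass: 627.4 mol × 84 g/mol = 52,700 g.

(b) Volume: 298,000 US gal × 3.785 L/gal = 1,127,930 L.
(b) Chlorine deficit: 9.8 − 2.8 = 7 ppm = 7 mg/L as Cl₂.
(b) Cl₂ equivalent needed: 7 mg/L × 1,127,930 L = 7,896,000 mg = 7896 g.
(b) Product at 14.5% available chlorine: 7896 / 0.145 = 54,450 g.
(b) Volume at density 1.12 g/mL: 54,450 g ÷ 1.12 g/mL = 48,620 mL.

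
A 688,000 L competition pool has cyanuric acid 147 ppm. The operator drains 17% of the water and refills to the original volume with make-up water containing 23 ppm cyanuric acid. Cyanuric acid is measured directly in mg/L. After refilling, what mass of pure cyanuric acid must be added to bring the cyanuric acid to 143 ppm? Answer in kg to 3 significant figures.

11.8 kg

After draining 17% and refilling: 147 × 0.83 + 23 × 0.17 = 125.92 ppm.
Deficit to target: 143 − 125.92 = 17.08 mg/L.
Mass: 17.08 mg/L × 688,000 L = 11,750 g cyanuric acid.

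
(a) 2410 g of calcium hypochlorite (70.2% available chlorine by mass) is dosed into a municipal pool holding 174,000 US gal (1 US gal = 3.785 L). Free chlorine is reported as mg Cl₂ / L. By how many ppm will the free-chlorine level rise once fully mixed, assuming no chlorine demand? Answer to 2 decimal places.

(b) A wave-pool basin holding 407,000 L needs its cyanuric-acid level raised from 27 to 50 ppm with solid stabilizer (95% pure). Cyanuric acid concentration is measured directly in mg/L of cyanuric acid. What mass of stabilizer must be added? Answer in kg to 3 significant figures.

(a) Volume: 174,000 US gal × 3.785 L/gal = 658,590 L.
(a) Available chlorine delivered: 2410 g × 0.702 = 1692 g as Cl₂.
(a) Concentration rise: 1692 g / 658,590 L = 2.569 mg/L = 2.57 ppm.

(b) CYA to add: (50 − 27) = 23 mg/L × 407,000 L = 9361 g cyanuric acid.
(b) At 95% purity: 9361 / 0.95 = 9854 g product.

(a) 2.57 ppm; (b) 9.85 kg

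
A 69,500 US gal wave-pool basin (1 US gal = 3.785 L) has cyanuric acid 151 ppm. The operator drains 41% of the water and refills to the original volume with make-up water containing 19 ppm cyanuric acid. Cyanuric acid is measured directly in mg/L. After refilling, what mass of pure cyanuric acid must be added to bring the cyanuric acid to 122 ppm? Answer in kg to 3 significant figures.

Volume: 69,500 US gal × 3.785 L/gal = 263,058 L.
After draining 41% and refilling: 151 × 0.59 + 19 × 0.41 = 96.88 ppm.
Deficit to target: 122 − 96.88 = 25.12 mg/L.
Mass: 25.12 mg/L × 263,058 L = 6608 g cyanuric acid.

6.61 kg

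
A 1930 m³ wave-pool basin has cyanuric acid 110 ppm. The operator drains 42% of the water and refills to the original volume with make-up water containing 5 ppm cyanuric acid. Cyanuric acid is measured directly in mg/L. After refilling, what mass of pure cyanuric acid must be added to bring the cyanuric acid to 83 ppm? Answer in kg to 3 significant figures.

33.0 kg

Volume: 1930 m³ = 1,930,000 L.
After draining 42% and refilling: 110 × 0.58 + 5 × 0.42 = 65.9 ppm.
Deficit to target: 83 − 65.9 = 17.1 mg/L.
Mass: 17.1 mg/L × 1,930,000 L = 33,000 g cyanuric acid.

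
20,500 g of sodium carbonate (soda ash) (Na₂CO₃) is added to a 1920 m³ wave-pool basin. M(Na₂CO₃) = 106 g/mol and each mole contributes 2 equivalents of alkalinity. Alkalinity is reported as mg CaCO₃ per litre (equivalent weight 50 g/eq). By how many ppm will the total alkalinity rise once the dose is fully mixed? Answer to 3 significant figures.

Volume: 1920 m³ = 1,920,000 L.
Moles of Na₂CO₃: 20,500 g ÷ 106 g/mol = 193.4 mol → 386.8 eq of alkalinity.
As CaCO₃: 386.8 eq × 50 g/eq = 19,340 g.
Rise: 19,340 g / 1,920,000 L × 1000 = 10.07 mg/L.

10.1 ppm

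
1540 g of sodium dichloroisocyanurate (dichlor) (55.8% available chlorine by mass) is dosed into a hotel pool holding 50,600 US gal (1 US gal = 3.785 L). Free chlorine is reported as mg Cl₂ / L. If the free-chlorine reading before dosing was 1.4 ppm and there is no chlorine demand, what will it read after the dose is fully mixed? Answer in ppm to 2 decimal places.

5.89 ppm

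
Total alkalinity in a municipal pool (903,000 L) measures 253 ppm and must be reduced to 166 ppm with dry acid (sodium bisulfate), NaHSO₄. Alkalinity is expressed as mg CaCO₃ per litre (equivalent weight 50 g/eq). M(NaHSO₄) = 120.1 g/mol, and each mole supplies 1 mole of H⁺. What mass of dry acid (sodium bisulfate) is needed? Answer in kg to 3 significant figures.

Alkalinity to neutralize: (253 − 166) = 87 mg/L as CaCO₃ × 903,000 L = 78,560 g as CaCO₃.
Equivalents of H⁺ required: 78,560 ÷ 50 g/eq = 1571 eq = 1571 mol NaHSO₄.
Mass of NaHSO₄: 1571 × 120.1 = 188,700 g.

189 kg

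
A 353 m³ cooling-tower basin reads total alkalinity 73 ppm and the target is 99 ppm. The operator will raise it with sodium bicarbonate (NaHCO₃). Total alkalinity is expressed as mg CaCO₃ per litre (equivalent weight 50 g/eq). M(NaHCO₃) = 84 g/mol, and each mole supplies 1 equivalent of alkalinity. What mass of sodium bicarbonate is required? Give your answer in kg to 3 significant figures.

15.4 kg

Volume: 353 m³ = 353,000 L.
Alkalinity to add: (99 − 73) = 26 mg/L as CaCO₃ × 353,000 L = 9178 g as CaCO₃.
Equivalents: 9178 g ÷ 50 g/eq = 183.6 eq.
NaHCO₃ supplies 1 eq per mole → 183.6 mol.
Mass: 183.6 mol × 84 g/mol = 15,420 g.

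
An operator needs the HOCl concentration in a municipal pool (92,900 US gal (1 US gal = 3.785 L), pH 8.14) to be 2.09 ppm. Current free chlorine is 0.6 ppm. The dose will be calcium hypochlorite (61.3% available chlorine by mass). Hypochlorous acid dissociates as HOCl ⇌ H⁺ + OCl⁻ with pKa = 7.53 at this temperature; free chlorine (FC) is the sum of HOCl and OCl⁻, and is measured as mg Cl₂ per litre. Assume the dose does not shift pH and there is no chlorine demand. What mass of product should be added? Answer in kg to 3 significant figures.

5.74 kg

Volume: 92,900 US gal × 3.785 L/gal = 351,626 L.
[OCl⁻]/[HOCl] = 10^(pH − pKa) = 10^(8.14 − 7.53) = 4.074; fraction as HOCl = 1/(1 + 4.074) = 0.1971.
Free chlorine required for 2.09 ppm HOCl: 2.09 / 0.1971 = 10.6 ppm.
FC to add: 10.6 − 0.6 = 10 mg/L as Cl₂.
Cl₂ equivalent: 10 mg/L × 351,626 L = 3518 g.
Product at 61.3% available Cl: 3518 / 0.613 = 5739 g.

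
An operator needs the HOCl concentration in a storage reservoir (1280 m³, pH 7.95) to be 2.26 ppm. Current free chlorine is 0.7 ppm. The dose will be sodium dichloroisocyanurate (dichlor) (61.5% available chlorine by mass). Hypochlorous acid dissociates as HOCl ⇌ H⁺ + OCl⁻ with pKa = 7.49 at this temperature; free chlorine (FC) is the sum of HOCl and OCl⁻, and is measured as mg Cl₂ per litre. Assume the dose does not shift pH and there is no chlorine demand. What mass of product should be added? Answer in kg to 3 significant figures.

Volume: 1280 m³ = 1,280,000 L.
[OCl⁻]/[HOCl] = 10^(pH − pKa) = 10^(7.95 − 7.49) = 2.884; fraction as HOCl = 1/(1 + 2.884) = 0.2575.
Free chlorine required for 2.26 ppm HOCl: 2.26 / 0.2575 = 8.778 ppm.
FC to add: 8.778 − 0.7 = 8.078 mg/L as Cl₂.
Cl₂ equivalent: 8.078 mg/L × 1,280,000 L = 10,340 g.
Product at 61.5% available Cl: 10,340 / 0.615 = 16,810 g.

16.8 kg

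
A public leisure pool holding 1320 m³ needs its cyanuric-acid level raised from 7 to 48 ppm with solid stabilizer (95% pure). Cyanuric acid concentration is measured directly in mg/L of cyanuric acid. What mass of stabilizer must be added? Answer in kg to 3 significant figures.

57.0 kg

Volume: 1320 m³ = 1,320,000 L.
CYA to add: (48 − 7) = 41 mg/L × 1,320,000 L = 54,120 g cyanuric acid.
At 95% purity: 54,120 / 0.95 = 56,970 g product.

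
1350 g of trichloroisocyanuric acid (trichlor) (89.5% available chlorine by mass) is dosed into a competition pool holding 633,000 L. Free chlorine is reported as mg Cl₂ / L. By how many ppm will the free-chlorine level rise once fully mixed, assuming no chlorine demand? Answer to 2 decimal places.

1.91 ppm

Available chlorine delivered: 1350 g × 0.895 = 1208 g as Cl₂.
Concentration rise: 1208 g / 633,000 L = 1.909 mg/L = 1.91 ppm.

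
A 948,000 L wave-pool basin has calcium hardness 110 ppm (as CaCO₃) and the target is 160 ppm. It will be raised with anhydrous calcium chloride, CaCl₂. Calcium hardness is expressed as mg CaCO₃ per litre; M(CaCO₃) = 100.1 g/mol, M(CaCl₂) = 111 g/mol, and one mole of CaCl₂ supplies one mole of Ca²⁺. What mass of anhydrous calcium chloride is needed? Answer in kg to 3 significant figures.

52.6 kg

Hardness to add: (160 − 110) = 50 mg/L as CaCO₃ × 948,000 L = 47,400 g as CaCO₃.
Moles of Ca²⁺ (1 mol Ca²⁺ ≡ 1 mol CaCO₃): 47,400 / 100.1 g/mol = 473.5 mol.
Mass of CaCl₂: 473.5 × 111 = 52,560 g.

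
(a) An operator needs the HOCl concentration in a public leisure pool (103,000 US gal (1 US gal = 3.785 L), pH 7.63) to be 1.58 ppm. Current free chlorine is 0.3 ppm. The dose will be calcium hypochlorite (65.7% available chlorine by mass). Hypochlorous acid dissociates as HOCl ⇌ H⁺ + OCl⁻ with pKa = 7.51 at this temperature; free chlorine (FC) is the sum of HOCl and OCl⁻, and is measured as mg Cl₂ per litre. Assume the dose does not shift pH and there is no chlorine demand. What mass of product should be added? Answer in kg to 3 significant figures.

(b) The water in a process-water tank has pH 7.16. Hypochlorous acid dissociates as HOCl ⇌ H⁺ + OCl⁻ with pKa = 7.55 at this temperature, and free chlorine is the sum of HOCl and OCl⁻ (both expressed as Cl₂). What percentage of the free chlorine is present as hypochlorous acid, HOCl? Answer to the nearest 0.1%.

(a) Volume: 103,000 US gal × 3.785 L/gal = 389,855 L.
(a) [OCl⁻]/[HOCl] = 10^(pH − pKa) = 10^(7.63 − 7.51) = 1.318; fraction as HOCl = 1/(1 + 1.318) = 0.4314.
(a) Free chlorine required for 1.58 ppm HOCl: 1.58 / 0.4314 = 3.663 ppm.
(a) FC to add: 3.663 − 0.3 = 3.363 mg/L as Cl₂.
(a) Cl₂ equivalent: 3.363 mg/L × 389,855 L = 1311 g.
(a) Product at 65.7% available Cl: 1311 / 0.657 = 1995 g.

(b) [OCl⁻]/[HOCl] = 10^(pH − pKa) = 10^(7.16 − 7.55) = 10^-0.39 = 0.4074.
(b) Fraction as HOCl = 1 / (1 + 0.4074) = 0.7105.

(a) 2.00 kg; (b) 71.1%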